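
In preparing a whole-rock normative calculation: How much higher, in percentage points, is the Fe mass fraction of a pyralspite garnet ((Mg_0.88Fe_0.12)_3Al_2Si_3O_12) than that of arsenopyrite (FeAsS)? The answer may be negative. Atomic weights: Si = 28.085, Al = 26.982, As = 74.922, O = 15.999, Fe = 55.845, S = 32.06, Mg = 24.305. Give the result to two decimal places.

-29.45 percentage points

First mineral: 20.104 g Fe in 414.476 g formula = 4.85 wt% Fe.
Second mineral: 55.845 g Fe in 162.827 g formula = 34.30 wt% Fe.
4.85% − 34.30% gives a difference of -29.45 percentage points.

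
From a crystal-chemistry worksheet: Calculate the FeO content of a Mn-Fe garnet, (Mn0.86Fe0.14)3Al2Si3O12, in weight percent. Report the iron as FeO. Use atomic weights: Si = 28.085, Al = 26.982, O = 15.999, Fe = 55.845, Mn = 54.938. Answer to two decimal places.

6.09 wt%

M((Mn0.86Fe0.14)3Al2Si3O12) = 495.402 g/mol; M(FeO) = 71.844 g/mol.
Moles FeO per formula unit = 0.42 Fe ÷ 1 = 0.4200.
FeO fraction = (0.4200 × 71.844) / 495.402 = 30.174/495.402 = 0.0609.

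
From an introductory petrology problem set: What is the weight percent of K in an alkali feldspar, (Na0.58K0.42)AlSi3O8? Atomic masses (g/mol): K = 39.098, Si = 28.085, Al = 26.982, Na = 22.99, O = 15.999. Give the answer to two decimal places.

6.10 weight percent

Formula mass = 0.58·22.99 + 0.42·39.098 + 1·26.982 + 3·28.085 + 8·15.999 = 268.984 g/mol, of which 16.421 g is K.
So K makes up 16.421/268.984 = 0.0610 of the mass, i.e. 6.10%.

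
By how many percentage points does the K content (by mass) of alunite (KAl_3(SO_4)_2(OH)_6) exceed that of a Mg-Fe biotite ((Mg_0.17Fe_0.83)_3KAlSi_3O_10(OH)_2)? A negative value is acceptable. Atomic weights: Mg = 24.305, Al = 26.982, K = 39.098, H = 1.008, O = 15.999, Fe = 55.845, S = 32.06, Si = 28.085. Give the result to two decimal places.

1.55 percentage points

K in KAl_3(SO_4)_2(OH)_6: molar mass 414.198 g/mol; 1×39.098 = 39.098 g → 9.44 wt%.
K in (Mg_0.17Fe_0.83)_3KAlSi_3O_10(OH)_2: molar mass 495.789 g/mol; 1×39.098 = 39.098 g → 7.89 wt%.
Difference = 9.44 − 7.89 = 1.55 percentage points.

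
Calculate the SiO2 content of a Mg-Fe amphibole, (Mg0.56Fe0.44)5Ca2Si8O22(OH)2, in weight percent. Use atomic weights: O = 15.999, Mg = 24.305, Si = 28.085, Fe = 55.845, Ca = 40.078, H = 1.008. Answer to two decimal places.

Molar mass of (Mg0.56Fe0.44)5Ca2Si8O22(OH)2 = 2.80·24.305 + 2.20·55.845 + 2·40.078 + 8·28.085 + 24·15.999 + 2·1.008 = 881.741 g/mol.
Each formula unit contains 8 Si, equivalent to 8/1 = 8.0000 mol SiO2.
M(SiO2) = 1×28.085 + 2×15.999 = 60.083 g/mol.
Mass of SiO2 per formula unit = 8.0000 × 60.083 = 480.664 g.
SiO2 wt% = 480.664 / 881.741 × 100 = 54.51%.

54.51 wt%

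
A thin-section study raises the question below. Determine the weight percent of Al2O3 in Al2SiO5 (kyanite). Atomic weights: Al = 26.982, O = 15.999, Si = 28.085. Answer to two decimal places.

62.92 wt%

Formula mass = 162.044 g/mol.
2 Al → 1.0000 mol Al2O3 per formula unit; M(Al2O3) = 101.961, so Al2O3 mass = 101.961 g.
101.961/162.044 × 100 = 62.92 wt%.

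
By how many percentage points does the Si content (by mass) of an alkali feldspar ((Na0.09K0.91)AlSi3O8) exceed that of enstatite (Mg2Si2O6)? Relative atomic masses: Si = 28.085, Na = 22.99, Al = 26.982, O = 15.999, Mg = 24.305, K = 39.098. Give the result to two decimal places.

Si in (Na0.09K0.91)AlSi3O8: molar mass 276.877 g/mol; 3×28.085 = 84.255 g → 30.43 wt%.
Si in Mg2Si2O6: molar mass 200.774 g/mol; 2×28.085 = 56.170 g → 27.98 wt%.
Difference = 30.43 − 27.98 = 2.45 percentage points.

2.45 percentage points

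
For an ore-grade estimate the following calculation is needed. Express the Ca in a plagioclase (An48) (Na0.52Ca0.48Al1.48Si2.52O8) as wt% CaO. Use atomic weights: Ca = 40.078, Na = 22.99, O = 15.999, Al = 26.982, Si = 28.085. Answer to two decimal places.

Formula mass = 269.892 g/mol.
0.48 Ca → 0.4800 mol CaO per formula unit; M(CaO) = 56.077, so CaO mass = 26.917 g.
26.917/269.892 × 100 = 9.97 wt%.

9.97 wt%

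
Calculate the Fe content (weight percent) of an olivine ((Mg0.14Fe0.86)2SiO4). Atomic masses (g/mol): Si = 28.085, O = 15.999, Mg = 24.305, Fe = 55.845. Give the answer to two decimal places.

M((Mg0.14Fe0.86)2SiO4) = 194.940 g/mol.
Fe contributes 1.72 × 55.845 = 96.053 g per mole.
96.053/194.940 = 0.4927 → 49.27%.

49.27 weight percent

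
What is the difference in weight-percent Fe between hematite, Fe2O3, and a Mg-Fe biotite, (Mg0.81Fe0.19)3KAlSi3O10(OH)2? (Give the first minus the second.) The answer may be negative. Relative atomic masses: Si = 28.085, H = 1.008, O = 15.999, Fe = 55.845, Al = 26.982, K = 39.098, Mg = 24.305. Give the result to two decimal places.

62.63 percentage points

Fe in Fe2O3: molar mass 159.687 g/mol; 2×55.845 = 111.690 g → 69.94 wt%.
Fe in (Mg0.81Fe0.19)3KAlSi3O10(OH)2: molar mass 435.232 g/mol; 0.57×55.845 = 31.832 g → 7.31 wt%.
Difference = 69.94 − 7.31 = 62.63 percentage points.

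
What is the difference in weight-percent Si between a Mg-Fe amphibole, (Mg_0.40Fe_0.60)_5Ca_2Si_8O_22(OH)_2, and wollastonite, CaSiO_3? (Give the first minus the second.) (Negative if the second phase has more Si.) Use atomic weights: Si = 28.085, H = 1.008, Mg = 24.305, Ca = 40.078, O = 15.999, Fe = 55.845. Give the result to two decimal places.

0.59 percentage points

First mineral: 224.680 g Si in 906.973 g formula = 24.77 wt% Si.
Second mineral: 28.085 g Si in 116.160 g formula = 24.18 wt% Si.
24.77% − 24.18% gives a difference of 0.59 percentage points.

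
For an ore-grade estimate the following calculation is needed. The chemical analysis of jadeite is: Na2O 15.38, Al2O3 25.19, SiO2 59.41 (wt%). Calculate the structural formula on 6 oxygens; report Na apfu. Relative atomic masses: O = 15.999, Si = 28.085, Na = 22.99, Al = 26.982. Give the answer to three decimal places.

1.004 Na apfu

Na2O (M=61.979): mol = 0.24815; Na = 0.49630, O = 0.24815.
Al2O3 (M=101.961): mol = 0.24706; Al = 0.49412, O = 0.74118.
SiO2 (M=60.083): mol = 0.98880; Si = 0.98880, O = 1.97760.
ΣO = 2.96693; factor = 6/ΣO = 2.02229.
Na apfu = 0.49630 × 2.02229 = 1.004.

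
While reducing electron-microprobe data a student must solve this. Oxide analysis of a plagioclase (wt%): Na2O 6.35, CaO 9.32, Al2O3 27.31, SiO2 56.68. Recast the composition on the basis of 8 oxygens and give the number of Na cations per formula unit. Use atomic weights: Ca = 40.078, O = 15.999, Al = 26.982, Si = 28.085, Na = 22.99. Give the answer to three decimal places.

Na2O (M=61.979): mol = 0.10245; Na = 0.20490, O = 0.10245.
CaO (M=56.077): mol = 0.16620; Ca = 0.16620, O = 0.16620.
Al2O3 (M=101.961): mol = 0.26785; Al = 0.53570, O = 0.80355.
SiO2 (M=60.083): mol = 0.94336; Si = 0.94336, O = 1.88672.
ΣO = 2.95892; factor = 8/ΣO = 2.70369.
Na apfu = 0.20490 × 2.70369 = 0.554.

0.554 Na apfu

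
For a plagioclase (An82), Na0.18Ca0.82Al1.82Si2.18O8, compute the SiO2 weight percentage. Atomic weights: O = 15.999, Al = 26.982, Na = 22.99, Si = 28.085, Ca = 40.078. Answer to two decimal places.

47.57 wt%

Molar mass of Na0.18Ca0.82Al1.82Si2.18O8 = 0.18×22.99 + 0.82×40.078 + 1.82×26.982 + 2.18×28.085 + 8×15.999 = 275.327 g/mol.
Each formula unit contains 2.18 Si, equivalent to 2.18/1 = 2.1800 mol SiO2.
M(SiO2) = 1×28.085 + 2×15.999 = 60.083 g/mol.
Mass of SiO2 per formula unit = 2.1800 × 60.083 = 130.981 g.
SiO2 wt% = 130.981 / 275.327 × 100 = 47.57%.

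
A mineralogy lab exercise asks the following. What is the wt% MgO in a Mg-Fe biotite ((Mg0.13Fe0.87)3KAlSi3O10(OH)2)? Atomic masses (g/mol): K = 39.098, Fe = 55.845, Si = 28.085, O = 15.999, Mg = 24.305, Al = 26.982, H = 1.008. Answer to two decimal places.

3.15 wt%

Molar mass of (Mg0.13Fe0.87)3KAlSi3O10(OH)2 = 0.39·24.305 + 2.61·55.845 + 1·39.098 + 1·26.982 + 3·28.085 + 12·15.999 + 2·1.008 = 499.573 g/mol.
Each formula unit contains 0.39 Mg, equivalent to 0.39/1 = 0.3900 mol MgO.
M(MgO) = 1×24.305 + 1×15.999 = 40.304 g/mol.
Mass of MgO per formula unit = 0.3900 × 40.304 = 15.719 g.
MgO wt% = 15.719 / 499.573 × 100 = 3.15%.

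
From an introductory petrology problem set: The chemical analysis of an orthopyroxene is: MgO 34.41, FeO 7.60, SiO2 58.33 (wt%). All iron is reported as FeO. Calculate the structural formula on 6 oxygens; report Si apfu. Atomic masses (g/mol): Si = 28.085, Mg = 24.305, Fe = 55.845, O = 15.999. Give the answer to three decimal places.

2.008 Si apfu

34.41 wt% MgO ÷ 40.304 g/mol = 0.85376 mol, giving 0.85376 Mg and 0.85376 O.
7.60 wt% FeO ÷ 71.844 g/mol = 0.10578 mol, giving 0.10578 Fe and 0.10578 O.
58.33 wt% SiO2 ÷ 60.083 g/mol = 0.97082 mol, giving 0.97082 Si and 1.94164 O.
Oxygen sums to 2.90118; scaling by 6/2.90118 = 2.06812 puts the formula on 6 O.
Si: 0.97082 × 2.06812 = 2.008 atoms per formula unit.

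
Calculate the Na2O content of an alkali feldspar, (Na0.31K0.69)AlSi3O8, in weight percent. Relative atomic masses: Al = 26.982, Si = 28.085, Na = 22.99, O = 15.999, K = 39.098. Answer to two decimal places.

M((Na0.31K0.69)AlSi3O8) = 273.334 g/mol; M(Na2O) = 61.979 g/mol.
Moles Na2O per formula unit = 0.31 Na ÷ 2 = 0.1550.
Na2O fraction = (0.1550 × 61.979) / 273.334 = 9.607/273.334 = 0.0351.

3.51 wt%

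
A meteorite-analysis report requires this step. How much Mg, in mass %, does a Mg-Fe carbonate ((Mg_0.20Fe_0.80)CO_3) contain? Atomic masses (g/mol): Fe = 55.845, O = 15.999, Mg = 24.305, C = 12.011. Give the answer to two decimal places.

4.44 mass %

M((Mg_0.20Fe_0.80)CO_3) = 109.545 g/mol.
Mg contributes 0.20 × 24.305 = 4.861 g per mole.
4.861/109.545 = 0.0444 → 4.44%.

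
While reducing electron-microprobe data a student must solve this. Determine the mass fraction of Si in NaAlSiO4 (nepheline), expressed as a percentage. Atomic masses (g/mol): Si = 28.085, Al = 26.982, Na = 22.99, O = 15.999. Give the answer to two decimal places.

M(NaAlSiO4) = 142.053 g/mol.
Si contributes 1 × 28.085 = 28.085 g per mole.
28.085/142.053 = 0.1977 → 19.77%.

19.77 weight percent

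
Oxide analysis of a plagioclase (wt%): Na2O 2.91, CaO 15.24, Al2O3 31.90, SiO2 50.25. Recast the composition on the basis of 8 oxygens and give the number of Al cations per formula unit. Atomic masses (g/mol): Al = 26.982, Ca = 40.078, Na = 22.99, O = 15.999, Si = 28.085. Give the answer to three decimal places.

Na2O: 2.91/61.979 = 0.04695 mol → 0.09390 mol Na, 0.04695 mol O.
CaO: 15.24/56.077 = 0.27177 mol → 0.27177 mol Ca, 0.27177 mol O.
Al2O3: 31.90/101.961 = 0.31286 mol → 0.62572 mol Al, 0.93858 mol O.
SiO2: 50.25/60.083 = 0.83634 mol → 0.83634 mol Si, 1.67268 mol O.
Total oxygen = 2.92998 mol. Normalization factor = 8/2.92998 = 2.73039.
Al per 8 O = 0.62572 × 2.73039 = 1.708.

1.708 Al apfu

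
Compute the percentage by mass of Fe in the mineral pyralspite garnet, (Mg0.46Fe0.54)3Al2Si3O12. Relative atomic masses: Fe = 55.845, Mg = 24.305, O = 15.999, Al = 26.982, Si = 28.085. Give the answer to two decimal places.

Formula mass = 1.38*24.305 + 1.62*55.845 + 2*26.982 + 3*28.085 + 12*15.999 = 454.217 g/mol, of which 90.469 g is Fe.
So Fe makes up 90.469/454.217 = 0.1992 of the mass, i.e. 19.92%.

19.92 weight percent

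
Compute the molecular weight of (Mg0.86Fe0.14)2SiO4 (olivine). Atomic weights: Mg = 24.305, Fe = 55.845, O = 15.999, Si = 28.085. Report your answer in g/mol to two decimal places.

Mg: 1.72 × 24.305 = 41.8046
Fe: 0.28 × 55.845 = 15.6366
Si: 1 × 28.085 = 28.0850
O: 4 × 15.999 = 63.9960
Summing the contributions gives the formula mass.

149.52 g/mol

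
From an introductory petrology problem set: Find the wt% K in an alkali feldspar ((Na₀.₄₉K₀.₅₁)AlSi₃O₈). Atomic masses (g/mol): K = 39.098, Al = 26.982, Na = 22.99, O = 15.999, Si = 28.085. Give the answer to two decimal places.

M((Na₀.₄₉K₀.₅₁)AlSi₃O₈) = 270.434 g/mol.
K contributes 0.51 × 39.098 = 19.940 g per mole.
19.940/270.434 = 0.0737 → 7.37%.

7.37 mass %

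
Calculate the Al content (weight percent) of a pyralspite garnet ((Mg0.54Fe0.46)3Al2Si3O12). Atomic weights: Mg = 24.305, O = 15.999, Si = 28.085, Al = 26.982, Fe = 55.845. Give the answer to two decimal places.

12.08 weight percent

Formula mass = 1.62*24.305 + 1.38*55.845 + 2*26.982 + 3*28.085 + 12*15.999 = 446.647 g/mol, of which 53.964 g is Al.
So Al makes up 53.964/446.647 = 0.1208 of the mass, i.e. 12.08%.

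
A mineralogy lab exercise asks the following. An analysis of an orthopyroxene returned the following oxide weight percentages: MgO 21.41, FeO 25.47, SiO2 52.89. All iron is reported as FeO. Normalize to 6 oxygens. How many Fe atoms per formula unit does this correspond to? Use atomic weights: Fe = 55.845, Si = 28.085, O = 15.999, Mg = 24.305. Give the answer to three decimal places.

MgO (M=40.304): mol = 0.53121; Mg = 0.53121, O = 0.53121.
FeO (M=71.844): mol = 0.35452; Fe = 0.35452, O = 0.35452.
SiO2 (M=60.083): mol = 0.88028; Si = 0.88028, O = 1.76056.
ΣO = 2.64629; factor = 6/ΣO = 2.26733.
Fe apfu = 0.35452 × 2.26733 = 0.804.

0.804 Fe apfu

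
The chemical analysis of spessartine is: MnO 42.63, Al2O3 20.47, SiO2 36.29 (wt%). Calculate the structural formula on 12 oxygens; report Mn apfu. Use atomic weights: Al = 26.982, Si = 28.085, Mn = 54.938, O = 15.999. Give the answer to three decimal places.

2.991 Mn apfu

MnO: 42.63/70.937 = 0.60096 mol → 0.60096 mol Mn, 0.60096 mol O.
Al2O3: 20.47/101.961 = 0.20076 mol → 0.40152 mol Al, 0.60228 mol O.
SiO2: 36.29/60.083 = 0.60400 mol → 0.60400 mol Si, 1.20800 mol O.
Total oxygen = 2.41124 mol. Normalization factor = 12/2.41124 = 4.97669.
Mn per 12 O = 0.60096 × 4.97669 = 2.991.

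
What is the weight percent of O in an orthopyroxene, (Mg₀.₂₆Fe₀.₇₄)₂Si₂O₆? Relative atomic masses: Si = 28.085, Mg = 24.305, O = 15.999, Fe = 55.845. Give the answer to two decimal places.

38.79 wt%

Molar mass of (Mg₀.₂₆Fe₀.₇₄)₂Si₂O₆: 0.52*24.305 + 1.48*55.845 + 2*28.085 + 6*15.999 = 247.453 g/mol.
Mass of O per formula unit: 6 × 15.999 = 95.994 g.
Weight fraction O = 95.994 / 247.453 = 0.3879.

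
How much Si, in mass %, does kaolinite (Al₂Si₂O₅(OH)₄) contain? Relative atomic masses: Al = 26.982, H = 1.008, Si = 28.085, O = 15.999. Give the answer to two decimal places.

M(Al₂Si₂O₅(OH)₄) = 258.157 g/mol.
Si contributes 2 × 28.085 = 56.170 g per mole.
56.170/258.157 = 0.2176 → 21.76%.

21.76 mass %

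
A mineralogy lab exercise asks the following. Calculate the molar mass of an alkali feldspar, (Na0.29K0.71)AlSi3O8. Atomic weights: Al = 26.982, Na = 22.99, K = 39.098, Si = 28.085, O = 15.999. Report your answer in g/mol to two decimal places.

273.66 g/mol

The formula mass is the sum 0.29(22.99) + 0.71(39.098) + 1(26.982) + 3(28.085) + 8(15.999).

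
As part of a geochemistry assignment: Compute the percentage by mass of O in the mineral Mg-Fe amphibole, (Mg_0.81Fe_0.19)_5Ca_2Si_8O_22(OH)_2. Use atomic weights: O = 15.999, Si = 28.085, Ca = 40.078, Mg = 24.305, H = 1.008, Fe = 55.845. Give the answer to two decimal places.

45.59 weight percent

Molar mass of (Mg_0.81Fe_0.19)_5Ca_2Si_8O_22(OH)_2: 4.05·24.305 + 0.95·55.845 + 2·40.078 + 8·28.085 + 24·15.999 + 2·1.008 = 842.316 g/mol.
Mass of O per formula unit: 24 × 15.999 = 383.976 g.
Weight fraction O = 383.976 / 842.316 = 0.4559.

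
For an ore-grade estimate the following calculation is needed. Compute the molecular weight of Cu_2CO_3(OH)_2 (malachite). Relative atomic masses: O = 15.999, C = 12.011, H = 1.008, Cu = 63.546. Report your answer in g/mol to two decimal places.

Cu: 2 × 63.546 = 127.0920
C: 1 × 12.011 = 12.0110
O: 5 × 15.999 = 79.9950
H: 2 × 1.008 = 2.0160
Summing the contributions gives the formula mass.

221.11 g/mol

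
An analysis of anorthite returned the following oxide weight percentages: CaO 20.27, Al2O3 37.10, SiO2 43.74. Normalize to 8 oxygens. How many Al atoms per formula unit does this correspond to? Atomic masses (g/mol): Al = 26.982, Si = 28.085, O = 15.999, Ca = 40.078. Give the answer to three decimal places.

CaO: 20.27/56.077 = 0.36147 mol → 0.36147 mol Ca, 0.36147 mol O.
Al2O3: 37.10/101.961 = 0.36386 mol → 0.72772 mol Al, 1.09158 mol O.
SiO2: 43.74/60.083 = 0.72799 mol → 0.72799 mol Si, 1.45598 mol O.
Total oxygen = 2.90903 mol. Normalization factor = 8/2.90903 = 2.75006.
Al per 8 O = 0.72772 × 2.75006 = 2.001.

2.001 Al apfu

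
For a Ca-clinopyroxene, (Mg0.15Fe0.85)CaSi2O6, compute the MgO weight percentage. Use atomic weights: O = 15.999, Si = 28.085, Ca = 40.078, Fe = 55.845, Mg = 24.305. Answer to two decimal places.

Formula mass = 243.356 g/mol.
0.15 Mg → 0.1500 mol MgO per formula unit; M(MgO) = 40.304, so MgO mass = 6.046 g.
6.046/243.356 × 100 = 2.48 wt%.

2.48 wt%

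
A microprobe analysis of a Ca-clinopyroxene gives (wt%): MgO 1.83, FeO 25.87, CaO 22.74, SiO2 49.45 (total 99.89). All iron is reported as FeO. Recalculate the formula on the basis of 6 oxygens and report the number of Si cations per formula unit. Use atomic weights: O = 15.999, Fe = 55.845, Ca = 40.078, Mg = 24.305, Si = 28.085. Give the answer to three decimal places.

MgO (M=40.304): mol = 0.04540; Mg = 0.04540, O = 0.04540.
FeO (M=71.844): mol = 0.36009; Fe = 0.36009, O = 0.36009.
CaO (M=56.077): mol = 0.40551; Ca = 0.40551, O = 0.40551.
SiO2 (M=60.083): mol = 0.82303; Si = 0.82303, O = 1.64606.
ΣO = 2.45706; factor = 6/ΣO = 2.44194.
Si apfu = 0.82303 × 2.44194 = 2.010.

2.010 Si apfu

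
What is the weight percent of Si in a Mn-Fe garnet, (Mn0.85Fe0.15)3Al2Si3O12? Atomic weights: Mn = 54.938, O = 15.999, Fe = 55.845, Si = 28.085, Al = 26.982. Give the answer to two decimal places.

17.01 weight percent

Molar mass of (Mn0.85Fe0.15)3Al2Si3O12: 2.55·54.938 + 0.45·55.845 + 2·26.982 + 3·28.085 + 12·15.999 = 495.429 g/mol.
Mass of Si per formula unit: 3 × 28.085 = 84.255 g.
Weight fraction Si = 84.255 / 495.429 = 0.1701.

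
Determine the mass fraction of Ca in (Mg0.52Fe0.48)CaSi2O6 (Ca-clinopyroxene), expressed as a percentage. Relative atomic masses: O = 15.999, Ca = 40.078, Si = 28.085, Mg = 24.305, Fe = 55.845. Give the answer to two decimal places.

Molar mass of (Mg0.52Fe0.48)CaSi2O6: 0.52×24.305 + 0.48×55.845 + 1×40.078 + 2×28.085 + 6×15.999 = 231.686 g/mol.
Mass of Ca per formula unit: 1 × 40.078 = 40.078 g.
Weight fraction Ca = 40.078 / 231.686 = 0.1730.

17.30 mass %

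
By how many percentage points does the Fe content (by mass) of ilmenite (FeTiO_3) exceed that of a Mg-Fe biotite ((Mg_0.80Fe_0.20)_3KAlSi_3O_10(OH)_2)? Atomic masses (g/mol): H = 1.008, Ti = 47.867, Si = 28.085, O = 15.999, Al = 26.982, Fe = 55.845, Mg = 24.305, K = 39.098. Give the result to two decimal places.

First mineral: 55.845 g Fe in 151.709 g formula = 36.81 wt% Fe.
Second mineral: 33.507 g Fe in 436.178 g formula = 7.68 wt% Fe.
36.81% − 7.68% gives a difference of 29.13 percentage points.

29.13 percentage points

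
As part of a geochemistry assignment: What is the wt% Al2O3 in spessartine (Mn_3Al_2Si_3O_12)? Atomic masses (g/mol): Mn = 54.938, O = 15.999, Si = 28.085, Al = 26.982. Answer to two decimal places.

20.60 wt%

Formula mass = 495.021 g/mol.
2 Al → 1.0000 mol Al2O3 per formula unit; M(Al2O3) = 101.961, so Al2O3 mass = 101.961 g.
101.961/495.021 × 100 = 20.60 wt%.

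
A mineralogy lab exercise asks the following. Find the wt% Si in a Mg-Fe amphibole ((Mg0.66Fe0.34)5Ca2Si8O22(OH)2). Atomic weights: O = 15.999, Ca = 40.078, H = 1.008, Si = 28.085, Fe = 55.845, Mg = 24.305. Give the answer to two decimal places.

25.95 wt%

M((Mg0.66Fe0.34)5Ca2Si8O22(OH)2) = 865.971 g/mol.
Si contributes 8 × 28.085 = 224.680 g per mole.
224.680/865.971 = 0.2595 → 25.95%.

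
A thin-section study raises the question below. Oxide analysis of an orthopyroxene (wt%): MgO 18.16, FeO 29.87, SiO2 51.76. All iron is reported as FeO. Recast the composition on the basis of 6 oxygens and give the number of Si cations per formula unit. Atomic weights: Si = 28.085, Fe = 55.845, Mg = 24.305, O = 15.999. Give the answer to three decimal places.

1.996 Si apfu

MgO (M=40.304): mol = 0.45058; Mg = 0.45058, O = 0.45058.
FeO (M=71.844): mol = 0.41576; Fe = 0.41576, O = 0.41576.
SiO2 (M=60.083): mol = 0.86147; Si = 0.86147, O = 1.72294.
ΣO = 2.58928; factor = 6/ΣO = 2.31725.
Si apfu = 0.86147 × 2.31725 = 1.996.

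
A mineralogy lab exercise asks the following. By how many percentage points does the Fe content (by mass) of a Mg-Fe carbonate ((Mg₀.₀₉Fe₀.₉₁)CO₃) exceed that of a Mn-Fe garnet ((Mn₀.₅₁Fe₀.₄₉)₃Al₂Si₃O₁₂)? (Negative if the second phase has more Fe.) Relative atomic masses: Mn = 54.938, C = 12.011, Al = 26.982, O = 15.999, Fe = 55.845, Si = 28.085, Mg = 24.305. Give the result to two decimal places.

28.43 percentage points

Fe in (Mg₀.₀₉Fe₀.₉₁)CO₃: molar mass 113.014 g/mol; 0.91×55.845 = 50.819 g → 44.97 wt%.
Fe in (Mn₀.₅₁Fe₀.₄₉)₃Al₂Si₃O₁₂: molar mass 496.354 g/mol; 1.47×55.845 = 82.092 g → 16.54 wt%.
Difference = 44.97 − 16.54 = 28.43 percentage points.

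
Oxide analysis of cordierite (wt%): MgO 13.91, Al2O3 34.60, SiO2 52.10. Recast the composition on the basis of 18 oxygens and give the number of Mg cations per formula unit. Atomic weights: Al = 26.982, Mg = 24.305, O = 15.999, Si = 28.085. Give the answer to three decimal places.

MgO (M=40.304): mol = 0.34513; Mg = 0.34513, O = 0.34513.
Al2O3 (M=101.961): mol = 0.33935; Al = 0.67870, O = 1.01805.
SiO2 (M=60.083): mol = 0.86713; Si = 0.86713, O = 1.73426.
ΣO = 3.09744; factor = 18/ΣO = 5.81125.
Mg apfu = 0.34513 × 5.81125 = 2.006.

2.006 Mg apfu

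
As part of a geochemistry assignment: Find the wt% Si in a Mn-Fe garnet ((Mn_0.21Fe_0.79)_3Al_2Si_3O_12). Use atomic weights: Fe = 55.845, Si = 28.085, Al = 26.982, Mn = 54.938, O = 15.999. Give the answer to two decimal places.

Formula mass = 0.63·54.938 + 2.37·55.845 + 2·26.982 + 3·28.085 + 12·15.999 = 497.171 g/mol, of which 84.255 g is Si.
So Si makes up 84.255/497.171 = 0.1695 of the mass, i.e. 16.95%.

16.95 weight percent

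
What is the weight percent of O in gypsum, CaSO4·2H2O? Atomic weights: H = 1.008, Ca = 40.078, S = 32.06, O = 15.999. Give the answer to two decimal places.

55.76 mass %

Molar mass of CaSO4·2H2O: 1*40.078 + 1*32.06 + 6*15.999 + 4*1.008 = 172.164 g/mol.
Mass of O per formula unit: 6 × 15.999 = 95.994 g.
Weight fraction O = 95.994 / 172.164 = 0.5576.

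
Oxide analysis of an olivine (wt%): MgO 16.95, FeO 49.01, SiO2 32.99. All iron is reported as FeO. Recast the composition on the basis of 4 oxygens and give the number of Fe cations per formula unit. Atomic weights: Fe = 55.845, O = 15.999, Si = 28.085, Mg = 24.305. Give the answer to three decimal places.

1.240 Fe apfu

MgO (M=40.304): mol = 0.42055; Mg = 0.42055, O = 0.42055.
FeO (M=71.844): mol = 0.68217; Fe = 0.68217, O = 0.68217.
SiO2 (M=60.083): mol = 0.54907; Si = 0.54907, O = 1.09814.
ΣO = 2.20086; factor = 4/ΣO = 1.81747.
Fe apfu = 0.68217 × 1.81747 = 1.240.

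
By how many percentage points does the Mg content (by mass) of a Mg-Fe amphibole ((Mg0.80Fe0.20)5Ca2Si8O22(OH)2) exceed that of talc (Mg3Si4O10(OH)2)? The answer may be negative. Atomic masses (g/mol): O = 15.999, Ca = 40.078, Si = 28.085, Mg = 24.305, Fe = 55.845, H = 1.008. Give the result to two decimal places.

M((Mg0.80Fe0.20)5Ca2Si8O22(OH)2) = 843.893 g/mol, so wt% Mg = 97.220/843.893 × 100 = 11.52%.
M(Mg3Si4O10(OH)2) = 379.259 g/mol, so wt% Mg = 72.915/379.259 × 100 = 19.23%.
11.52 − 19.23 = -7.71 pp.

-7.71 percentage points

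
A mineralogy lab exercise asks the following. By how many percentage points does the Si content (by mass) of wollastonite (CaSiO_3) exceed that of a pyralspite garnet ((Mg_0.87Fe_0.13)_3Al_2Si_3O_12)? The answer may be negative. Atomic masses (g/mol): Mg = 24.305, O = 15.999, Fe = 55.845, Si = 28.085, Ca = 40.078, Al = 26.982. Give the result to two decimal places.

3.90 percentage points

M(CaSiO_3) = 116.160 g/mol, so wt% Si = 28.085/116.160 × 100 = 24.18%.
M((Mg_0.87Fe_0.13)_3Al_2Si_3O_12) = 415.423 g/mol, so wt% Si = 84.255/415.423 × 100 = 20.28%.
24.18 − 20.28 = 3.90 pp.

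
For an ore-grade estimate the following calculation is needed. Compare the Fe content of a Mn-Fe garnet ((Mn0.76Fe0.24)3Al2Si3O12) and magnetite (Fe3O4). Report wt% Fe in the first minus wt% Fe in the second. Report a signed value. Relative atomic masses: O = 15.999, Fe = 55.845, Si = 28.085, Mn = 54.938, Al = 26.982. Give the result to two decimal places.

-64.25 percentage points

Fe in (Mn0.76Fe0.24)3Al2Si3O12: molar mass 495.674 g/mol; 0.72×55.845 = 40.208 g → 8.11 wt%.
Fe in Fe3O4: molar mass 231.531 g/mol; 3×55.845 = 167.535 g → 72.36 wt%.
Difference = 8.11 − 72.36 = -64.25 percentage points.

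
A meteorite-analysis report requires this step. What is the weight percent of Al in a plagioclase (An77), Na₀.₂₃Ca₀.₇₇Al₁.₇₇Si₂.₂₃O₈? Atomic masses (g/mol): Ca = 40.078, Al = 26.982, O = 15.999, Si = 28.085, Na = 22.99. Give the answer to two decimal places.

17.40 weight percent

M(Na₀.₂₃Ca₀.₇₇Al₁.₇₇Si₂.₂₃O₈) = 274.527 g/mol.
Al contributes 1.77 × 26.982 = 47.758 g per mole.
47.758/274.527 = 0.1740 → 17.40%.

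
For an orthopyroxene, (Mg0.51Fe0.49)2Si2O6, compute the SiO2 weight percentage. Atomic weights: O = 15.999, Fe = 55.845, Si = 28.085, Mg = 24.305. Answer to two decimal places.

51.87 wt%

M((Mg0.51Fe0.49)2Si2O6) = 231.683 g/mol; M(SiO2) = 60.083 g/mol.
Moles SiO2 per formula unit = 2 Si ÷ 1 = 2.0000.
SiO2 fraction = (2.0000 × 60.083) / 231.683 = 120.166/231.683 = 0.5187.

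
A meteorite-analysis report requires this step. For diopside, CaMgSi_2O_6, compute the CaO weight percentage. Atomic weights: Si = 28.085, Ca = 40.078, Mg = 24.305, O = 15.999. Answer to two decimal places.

25.90 wt%

Formula mass = 216.547 g/mol.
1 Ca → 1.0000 mol CaO per formula unit; M(CaO) = 56.077, so CaO mass = 56.077 g.
56.077/216.547 × 100 = 25.90 wt%.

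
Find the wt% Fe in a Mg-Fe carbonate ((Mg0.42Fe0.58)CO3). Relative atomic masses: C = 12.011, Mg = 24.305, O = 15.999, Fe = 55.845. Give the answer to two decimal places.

31.57 weight percent

M((Mg0.42Fe0.58)CO3) = 102.606 g/mol.
Fe contributes 0.58 × 55.845 = 32.390 g per mole.
32.390/102.606 = 0.3157 → 31.57%.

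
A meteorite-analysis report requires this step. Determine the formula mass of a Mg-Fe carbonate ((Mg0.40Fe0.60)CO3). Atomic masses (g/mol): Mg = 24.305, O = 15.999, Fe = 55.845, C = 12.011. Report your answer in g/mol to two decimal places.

Mg: 0.40 × 24.305 = 9.7220
Fe: 0.60 × 55.845 = 33.5070
C: 1 × 12.011 = 12.0110
O: 3 × 15.999 = 47.9970
Summing the contributions gives the formula mass.

103.24 g/mol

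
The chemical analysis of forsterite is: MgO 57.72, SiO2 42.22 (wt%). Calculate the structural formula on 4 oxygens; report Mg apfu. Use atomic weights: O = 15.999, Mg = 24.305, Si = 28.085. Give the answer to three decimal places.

2.019 Mg apfu

MgO (M=40.304): mol = 1.43212; Mg = 1.43212, O = 1.43212.
SiO2 (M=60.083): mol = 0.70269; Si = 0.70269, O = 1.40538.
ΣO = 2.83750; factor = 4/ΣO = 1.40969.
Mg apfu = 1.43212 × 1.40969 = 2.019.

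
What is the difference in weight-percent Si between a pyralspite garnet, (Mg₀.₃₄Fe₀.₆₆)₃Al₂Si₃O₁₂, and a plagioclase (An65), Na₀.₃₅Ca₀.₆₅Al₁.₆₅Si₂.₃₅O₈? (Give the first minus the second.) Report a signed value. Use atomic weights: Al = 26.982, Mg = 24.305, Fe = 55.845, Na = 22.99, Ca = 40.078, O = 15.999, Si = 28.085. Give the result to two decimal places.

M((Mg₀.₃₄Fe₀.₆₆)₃Al₂Si₃O₁₂) = 465.571 g/mol, so wt% Si = 84.255/465.571 × 100 = 18.10%.
M(Na₀.₃₅Ca₀.₆₅Al₁.₆₅Si₂.₃₅O₈) = 272.609 g/mol, so wt% Si = 66.000/272.609 × 100 = 24.21%.
18.10 − 24.21 = -6.11 pp.

-6.11 percentage points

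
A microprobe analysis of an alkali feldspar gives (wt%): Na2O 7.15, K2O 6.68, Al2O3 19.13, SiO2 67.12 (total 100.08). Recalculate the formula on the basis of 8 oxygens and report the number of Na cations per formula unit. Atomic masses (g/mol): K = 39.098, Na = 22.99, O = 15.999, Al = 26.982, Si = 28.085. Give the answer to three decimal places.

Na2O (M=61.979): mol = 0.11536; Na = 0.23072, O = 0.11536.
K2O (M=94.195): mol = 0.07092; K = 0.14184, O = 0.07092.
Al2O3 (M=101.961): mol = 0.18762; Al = 0.37524, O = 0.56286.
SiO2 (M=60.083): mol = 1.11712; Si = 1.11712, O = 2.23424.
ΣO = 2.98338; factor = 8/ΣO = 2.68152.
Na apfu = 0.23072 × 2.68152 = 0.619.

0.619 Na apfu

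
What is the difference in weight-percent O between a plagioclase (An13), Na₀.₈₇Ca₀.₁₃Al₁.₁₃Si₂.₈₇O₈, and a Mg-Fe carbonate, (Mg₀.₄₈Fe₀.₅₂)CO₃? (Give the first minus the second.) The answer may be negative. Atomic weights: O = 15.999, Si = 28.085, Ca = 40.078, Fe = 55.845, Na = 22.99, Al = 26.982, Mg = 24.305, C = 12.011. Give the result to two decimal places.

First mineral: 127.992 g O in 264.297 g formula = 48.43 wt% O.
Second mineral: 47.997 g O in 100.714 g formula = 47.66 wt% O.
48.43% − 47.66% gives a difference of 0.77 percentage points.

0.77 percentage points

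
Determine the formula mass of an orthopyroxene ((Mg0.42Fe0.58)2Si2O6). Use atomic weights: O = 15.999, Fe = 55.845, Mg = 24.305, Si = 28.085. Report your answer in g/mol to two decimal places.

237.36 g/mol

Mg: 0.84 × 24.305 = 20.4162
Fe: 1.16 × 55.845 = 64.7802
Si: 2 × 28.085 = 56.1700
O: 6 × 15.999 = 95.9940
Summing the contributions gives the formula mass.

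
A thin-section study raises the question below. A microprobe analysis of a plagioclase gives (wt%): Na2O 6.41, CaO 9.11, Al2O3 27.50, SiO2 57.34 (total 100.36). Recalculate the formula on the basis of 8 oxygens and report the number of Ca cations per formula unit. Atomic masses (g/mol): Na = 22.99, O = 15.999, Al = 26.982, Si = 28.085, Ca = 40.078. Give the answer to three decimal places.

0.436 Ca apfu

Na2O (M=61.979): mol = 0.10342; Na = 0.20684, O = 0.10342.
CaO (M=56.077): mol = 0.16246; Ca = 0.16246, O = 0.16246.
Al2O3 (M=101.961): mol = 0.26971; Al = 0.53942, O = 0.80913.
SiO2 (M=60.083): mol = 0.95435; Si = 0.95435, O = 1.90870.
ΣO = 2.98371; factor = 8/ΣO = 2.68123.
Ca apfu = 0.16246 × 2.68123 = 0.436.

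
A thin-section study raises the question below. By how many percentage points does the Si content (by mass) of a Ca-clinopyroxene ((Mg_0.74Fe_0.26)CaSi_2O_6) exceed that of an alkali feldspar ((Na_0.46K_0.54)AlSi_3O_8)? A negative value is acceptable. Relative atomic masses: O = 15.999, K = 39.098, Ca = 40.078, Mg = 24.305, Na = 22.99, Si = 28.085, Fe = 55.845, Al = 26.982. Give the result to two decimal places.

-6.11 percentage points

First mineral: 56.170 g Si in 224.747 g formula = 24.99 wt% Si.
Second mineral: 84.255 g Si in 270.917 g formula = 31.10 wt% Si.
24.99% − 31.10% gives a difference of -6.11 percentage points.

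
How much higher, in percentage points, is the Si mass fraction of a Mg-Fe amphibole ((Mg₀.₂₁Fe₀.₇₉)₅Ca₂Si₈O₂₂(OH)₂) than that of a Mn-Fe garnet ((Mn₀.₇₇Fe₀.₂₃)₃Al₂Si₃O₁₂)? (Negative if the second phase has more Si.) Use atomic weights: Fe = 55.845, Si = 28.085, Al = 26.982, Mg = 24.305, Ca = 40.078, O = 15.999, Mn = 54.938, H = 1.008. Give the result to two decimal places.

Si in (Mg₀.₂₁Fe₀.₇₉)₅Ca₂Si₈O₂₂(OH)₂: molar mass 936.936 g/mol; 8×28.085 = 224.680 g → 23.98 wt%.
Si in (Mn₀.₇₇Fe₀.₂₃)₃Al₂Si₃O₁₂: molar mass 495.647 g/mol; 3×28.085 = 84.255 g → 17.00 wt%.
Difference = 23.98 − 17.00 = 6.98 percentage points.

6.98 percentage points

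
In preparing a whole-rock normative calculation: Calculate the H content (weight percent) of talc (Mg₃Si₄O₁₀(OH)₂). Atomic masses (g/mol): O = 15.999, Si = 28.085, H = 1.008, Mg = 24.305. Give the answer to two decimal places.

Molar mass of Mg₃Si₄O₁₀(OH)₂: 3*24.305 + 4*28.085 + 12*15.999 + 2*1.008 = 379.259 g/mol.
Mass of H per formula unit: 2 × 1.008 = 2.016 g.
Weight fraction H = 2.016 / 379.259 = 0.0053.

0.53 weight percent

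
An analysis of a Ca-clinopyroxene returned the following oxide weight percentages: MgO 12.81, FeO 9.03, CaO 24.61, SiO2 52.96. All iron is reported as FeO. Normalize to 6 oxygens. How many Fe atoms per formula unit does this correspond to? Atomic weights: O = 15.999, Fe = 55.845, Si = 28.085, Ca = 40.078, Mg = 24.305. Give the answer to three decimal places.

0.285 Fe apfu

12.81 wt% MgO ÷ 40.304 g/mol = 0.31783 mol, giving 0.31783 Mg and 0.31783 O.
9.03 wt% FeO ÷ 71.844 g/mol = 0.12569 mol, giving 0.12569 Fe and 0.12569 O.
24.61 wt% CaO ÷ 56.077 g/mol = 0.43886 mol, giving 0.43886 Ca and 0.43886 O.
52.96 wt% SiO2 ÷ 60.083 g/mol = 0.88145 mol, giving 0.88145 Si and 1.76290 O.
Oxygen sums to 2.64528; scaling by 6/2.64528 = 2.26819 puts the formula on 6 O.
Fe: 0.12569 × 2.26819 = 0.285 atoms per formula unit.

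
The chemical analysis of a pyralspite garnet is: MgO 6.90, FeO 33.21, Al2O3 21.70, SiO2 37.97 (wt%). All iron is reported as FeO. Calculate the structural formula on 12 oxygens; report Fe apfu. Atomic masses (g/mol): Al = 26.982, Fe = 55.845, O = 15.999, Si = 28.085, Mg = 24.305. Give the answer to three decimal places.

2.187 Fe apfu

6.90 wt% MgO ÷ 40.304 g/mol = 0.17120 mol, giving 0.17120 Mg and 0.17120 O.
33.21 wt% FeO ÷ 71.844 g/mol = 0.46225 mol, giving 0.46225 Fe and 0.46225 O.
21.70 wt% Al2O3 ÷ 101.961 g/mol = 0.21283 mol, giving 0.42566 Al and 0.63849 O.
37.97 wt% SiO2 ÷ 60.083 g/mol = 0.63196 mol, giving 0.63196 Si and 1.26392 O.
Oxygen sums to 2.53586; scaling by 12/2.53586 = 4.73212 puts the formula on 12 O.
Fe: 0.46225 × 4.73212 = 2.187 atoms per formula unit.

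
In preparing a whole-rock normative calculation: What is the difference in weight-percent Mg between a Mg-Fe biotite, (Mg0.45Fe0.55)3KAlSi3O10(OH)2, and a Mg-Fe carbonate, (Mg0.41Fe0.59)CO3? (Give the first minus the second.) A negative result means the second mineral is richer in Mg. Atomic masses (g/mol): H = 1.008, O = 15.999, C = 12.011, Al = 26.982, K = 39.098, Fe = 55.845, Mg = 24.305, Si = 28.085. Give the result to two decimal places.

First mineral: 32.812 g Mg in 469.295 g formula = 6.99 wt% Mg.
Second mineral: 9.965 g Mg in 102.922 g formula = 9.68 wt% Mg.
6.99% − 9.68% gives a difference of -2.69 percentage points.

-2.69 percentage points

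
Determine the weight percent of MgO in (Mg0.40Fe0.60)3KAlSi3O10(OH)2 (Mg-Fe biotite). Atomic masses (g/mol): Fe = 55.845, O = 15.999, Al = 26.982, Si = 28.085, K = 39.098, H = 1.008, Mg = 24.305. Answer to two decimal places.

Formula mass = 474.026 g/mol.
1.20 Mg → 1.2000 mol MgO per formula unit; M(MgO) = 40.304, so MgO mass = 48.365 g.
48.365/474.026 × 100 = 10.20 wt%.

10.20 wt%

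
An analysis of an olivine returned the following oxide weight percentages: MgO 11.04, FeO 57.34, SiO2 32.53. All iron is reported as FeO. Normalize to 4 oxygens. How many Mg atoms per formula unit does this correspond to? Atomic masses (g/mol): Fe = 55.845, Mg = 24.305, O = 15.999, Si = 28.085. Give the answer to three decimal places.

0.508 Mg apfu

11.04 wt% MgO ÷ 40.304 g/mol = 0.27392 mol, giving 0.27392 Mg and 0.27392 O.
57.34 wt% FeO ÷ 71.844 g/mol = 0.79812 mol, giving 0.79812 Fe and 0.79812 O.
32.53 wt% SiO2 ÷ 60.083 g/mol = 0.54142 mol, giving 0.54142 Si and 1.08284 O.
Oxygen sums to 2.15488; scaling by 4/2.15488 = 1.85625 puts the formula on 4 O.
Mg: 0.27392 × 1.85625 = 0.508 atoms per formula unit.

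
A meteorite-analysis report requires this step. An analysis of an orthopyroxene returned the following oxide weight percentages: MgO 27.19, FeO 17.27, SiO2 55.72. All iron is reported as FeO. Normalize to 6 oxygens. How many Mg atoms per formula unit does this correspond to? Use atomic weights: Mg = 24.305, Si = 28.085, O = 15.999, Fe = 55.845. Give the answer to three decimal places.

1.461 Mg apfu

MgO: 27.19/40.304 = 0.67462 mol → 0.67462 mol Mg, 0.67462 mol O.
FeO: 17.27/71.844 = 0.24038 mol → 0.24038 mol Fe, 0.24038 mol O.
SiO2: 55.72/60.083 = 0.92738 mol → 0.92738 mol Si, 1.85476 mol O.
Total oxygen = 2.76976 mol. Normalization factor = 6/2.76976 = 2.16625.
Mg per 6 O = 0.67462 × 2.16625 = 1.461.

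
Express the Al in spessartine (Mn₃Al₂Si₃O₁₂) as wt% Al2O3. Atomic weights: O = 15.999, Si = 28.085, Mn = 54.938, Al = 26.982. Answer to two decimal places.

Formula mass = 495.021 g/mol.
2 Al → 1.0000 mol Al2O3 per formula unit; M(Al2O3) = 101.961, so Al2O3 mass = 101.961 g.
101.961/495.021 × 100 = 20.60 wt%.

20.60 wt%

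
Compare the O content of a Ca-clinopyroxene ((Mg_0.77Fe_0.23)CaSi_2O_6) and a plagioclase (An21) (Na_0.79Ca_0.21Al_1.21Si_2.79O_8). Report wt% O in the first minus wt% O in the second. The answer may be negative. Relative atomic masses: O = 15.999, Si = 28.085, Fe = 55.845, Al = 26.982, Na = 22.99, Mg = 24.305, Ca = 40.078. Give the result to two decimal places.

First mineral: 95.994 g O in 223.801 g formula = 42.89 wt% O.
Second mineral: 127.992 g O in 265.576 g formula = 48.19 wt% O.
42.89% − 48.19% gives a difference of -5.30 percentage points.

-5.30 percentage points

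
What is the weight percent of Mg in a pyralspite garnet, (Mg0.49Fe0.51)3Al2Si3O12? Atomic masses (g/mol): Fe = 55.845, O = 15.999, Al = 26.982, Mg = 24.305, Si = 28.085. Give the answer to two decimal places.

7.92 weight percent

M((Mg0.49Fe0.51)3Al2Si3O12) = 451.378 g/mol.
Mg contributes 1.47 × 24.305 = 35.728 g per mole.
35.728/451.378 = 0.0792 → 7.92%.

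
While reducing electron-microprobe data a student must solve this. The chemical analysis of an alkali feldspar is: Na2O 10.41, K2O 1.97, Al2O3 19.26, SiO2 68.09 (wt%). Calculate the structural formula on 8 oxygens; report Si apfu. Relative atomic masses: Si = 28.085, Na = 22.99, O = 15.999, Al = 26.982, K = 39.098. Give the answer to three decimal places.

3.000 Si apfu

Na2O: 10.41/61.979 = 0.16796 mol → 0.33592 mol Na, 0.16796 mol O.
K2O: 1.97/94.195 = 0.02091 mol → 0.04182 mol K, 0.02091 mol O.
Al2O3: 19.26/101.961 = 0.18890 mol → 0.37780 mol Al, 0.56670 mol O.
SiO2: 68.09/60.083 = 1.13327 mol → 1.13327 mol Si, 2.26654 mol O.
Total oxygen = 3.02211 mol. Normalization factor = 8/3.02211 = 2.64716.
Si per 8 O = 1.13327 × 2.64716 = 3.000.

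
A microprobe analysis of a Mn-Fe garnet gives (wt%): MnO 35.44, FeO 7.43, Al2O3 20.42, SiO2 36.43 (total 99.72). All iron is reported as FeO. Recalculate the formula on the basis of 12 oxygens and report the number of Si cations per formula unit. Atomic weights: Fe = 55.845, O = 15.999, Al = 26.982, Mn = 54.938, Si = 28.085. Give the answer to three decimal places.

35.44 wt% MnO ÷ 70.937 g/mol = 0.49960 mol, giving 0.49960 Mn and 0.49960 O.
7.43 wt% FeO ÷ 71.844 g/mol = 0.10342 mol, giving 0.10342 Fe and 0.10342 O.
20.42 wt% Al2O3 ÷ 101.961 g/mol = 0.20027 mol, giving 0.40054 Al and 0.60081 O.
36.43 wt% SiO2 ÷ 60.083 g/mol = 0.60633 mol, giving 0.60633 Si and 1.21266 O.
Oxygen sums to 2.41649; scaling by 12/2.41649 = 4.96588 puts the formula on 12 O.
Si: 0.60633 × 4.96588 = 3.011 atoms per formula unit.

3.011 Si apfu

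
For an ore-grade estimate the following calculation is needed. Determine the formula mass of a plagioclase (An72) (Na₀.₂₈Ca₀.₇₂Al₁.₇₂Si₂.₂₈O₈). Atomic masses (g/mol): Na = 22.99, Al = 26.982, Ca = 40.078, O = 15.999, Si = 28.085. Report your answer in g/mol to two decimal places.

Na: 0.28 × 22.99 = 6.4372
Ca: 0.72 × 40.078 = 28.8562
Al: 1.72 × 26.982 = 46.4090
Si: 2.28 × 28.085 = 64.0338
O: 8 × 15.999 = 127.9920
Summing the contributions gives the formula mass.

273.73 g/mol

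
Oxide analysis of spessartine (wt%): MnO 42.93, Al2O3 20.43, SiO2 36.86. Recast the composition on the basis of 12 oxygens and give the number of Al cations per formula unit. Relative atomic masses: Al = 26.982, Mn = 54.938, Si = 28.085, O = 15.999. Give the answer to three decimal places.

1.976 Al apfu

MnO: 42.93/70.937 = 0.60518 mol → 0.60518 mol Mn, 0.60518 mol O.
Al2O3: 20.43/101.961 = 0.20037 mol → 0.40074 mol Al, 0.60111 mol O.
SiO2: 36.86/60.083 = 0.61348 mol → 0.61348 mol Si, 1.22696 mol O.
Total oxygen = 2.43325 mol. Normalization factor = 12/2.43325 = 4.93168.
Al per 12 O = 0.40074 × 4.93168 = 1.976.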